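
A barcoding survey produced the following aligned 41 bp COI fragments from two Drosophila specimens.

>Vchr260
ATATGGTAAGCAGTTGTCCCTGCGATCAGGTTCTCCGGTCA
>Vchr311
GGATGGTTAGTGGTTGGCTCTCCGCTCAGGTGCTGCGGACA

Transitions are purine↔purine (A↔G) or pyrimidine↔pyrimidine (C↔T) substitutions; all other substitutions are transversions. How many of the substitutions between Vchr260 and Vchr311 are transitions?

4

Mismatches occur at site 1 (A/G, transition), site 2 (T/G, transversion), site 8 (A/T, transversion), site 11 (C/T, transition), site 12 (A/G, transition), site 17 (T/G, transversion), site 19 (C/T, transition), site 22 (G/C, transversion), site 25 (A/C, transversion), site 32 (T/G, transversion), site 35 (C/G, transversion), site 39 (T/A, transversion).
Of the 12 differences, 4 transitions and 8 transversions, so the answer is 4.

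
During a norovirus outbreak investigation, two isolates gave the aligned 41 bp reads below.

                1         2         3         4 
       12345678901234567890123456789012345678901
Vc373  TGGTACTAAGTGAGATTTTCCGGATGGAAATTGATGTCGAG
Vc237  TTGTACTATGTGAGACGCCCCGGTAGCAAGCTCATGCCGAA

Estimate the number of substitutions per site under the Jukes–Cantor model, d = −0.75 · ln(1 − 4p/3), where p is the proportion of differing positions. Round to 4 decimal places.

0.4556

The sequences differ at positions 2 (G/T), 9 (A/T), 16 (T/C), 17 (T/G), 18 (T/C), 19 (T/C), 24 (A/T), 25 (T/A), 27 (G/C), 30 (A/G), 31 (T/C), 33 (G/C), 37 (T/C), 41 (G/A).
p = 14/41 = 0.341463.
d = −0.75 · ln(1 − (4/3)·0.341463) = −0.75 · ln(0.544716) = −0.75 · (-0.607491) = 0.4556.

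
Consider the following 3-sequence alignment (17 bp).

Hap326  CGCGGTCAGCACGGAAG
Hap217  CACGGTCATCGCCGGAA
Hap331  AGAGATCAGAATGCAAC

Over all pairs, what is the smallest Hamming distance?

6

Pairwise Hamming distances:
  Hap326 vs Hap217: 6
  Hap326 vs Hap331: 7
  Hap217 vs Hap331: 12
The smallest is 6, between Hap326 and Hap217.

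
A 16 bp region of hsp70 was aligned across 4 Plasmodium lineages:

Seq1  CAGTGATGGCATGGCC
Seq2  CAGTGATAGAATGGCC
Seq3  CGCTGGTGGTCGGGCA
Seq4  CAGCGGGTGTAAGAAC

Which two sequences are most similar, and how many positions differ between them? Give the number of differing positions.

Pairwise Hamming distances:
  Seq1 vs Seq2: 2
  Seq1 vs Seq3: 7
  Seq1 vs Seq4: 8
  Seq2 vs Seq3: 8
  Seq2 vs Seq4: 8
  Seq3 vs Seq4: 10
The smallest is 2, between Seq1 and Seq2.

2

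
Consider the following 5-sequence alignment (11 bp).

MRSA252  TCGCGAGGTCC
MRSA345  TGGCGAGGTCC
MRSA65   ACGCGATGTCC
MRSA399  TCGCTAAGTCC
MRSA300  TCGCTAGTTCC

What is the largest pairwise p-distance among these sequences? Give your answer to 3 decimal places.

0.364

Pairwise Hamming distances:
  MRSA252 vs MRSA345: 1
  MRSA252 vs MRSA65: 2
  MRSA252 vs MRSA399: 2
  MRSA252 vs MRSA300: 2
  MRSA345 vs MRSA65: 3
  MRSA345 vs MRSA399: 3
  MRSA345 vs MRSA300: 3
  MRSA65 vs MRSA399: 3
  MRSA65 vs MRSA300: 4
  MRSA399 vs MRSA300: 2
The largest is 4 mismatches, between MRSA65 and MRSA300; p = 4/11 = 0.364.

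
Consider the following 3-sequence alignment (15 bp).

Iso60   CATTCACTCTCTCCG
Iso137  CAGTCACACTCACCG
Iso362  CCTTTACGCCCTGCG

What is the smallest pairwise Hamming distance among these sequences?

3

Pairwise Hamming distances:
  Iso60 vs Iso137: 3
  Iso60 vs Iso362: 5
  Iso137 vs Iso362: 7
The smallest is 3, between Iso60 and Iso137.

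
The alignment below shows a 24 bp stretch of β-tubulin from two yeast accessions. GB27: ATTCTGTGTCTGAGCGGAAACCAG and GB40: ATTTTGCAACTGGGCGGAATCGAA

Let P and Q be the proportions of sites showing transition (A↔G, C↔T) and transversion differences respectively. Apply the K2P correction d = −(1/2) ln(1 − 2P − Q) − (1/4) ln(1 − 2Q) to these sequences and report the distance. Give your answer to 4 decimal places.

Differing sites — 4:C/T (Ti); 7:T/C (Ti); 8:G/A (Ti); 9:T/A (Tv); 13:A/G (Ti); 20:A/T (Tv); 22:C/G (Tv); 24:G/A (Ti).
Of the 8 differences, 5 transitions and 3 transversions over 24 sites: P = 5/24 = 0.208333, Q = 3/24 = 0.125000.
d = −0.5·ln(0.458334) − 0.25·ln(0.750000) = −0.5·(-0.780157) − 0.25·(-0.287682) = 0.4620.

0.4620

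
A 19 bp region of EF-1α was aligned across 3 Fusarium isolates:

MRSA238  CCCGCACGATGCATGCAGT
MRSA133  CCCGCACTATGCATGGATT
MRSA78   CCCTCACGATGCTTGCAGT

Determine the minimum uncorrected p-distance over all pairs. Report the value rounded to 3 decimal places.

0.105

Pairwise Hamming distances:
  MRSA238 vs MRSA133: 3
  MRSA238 vs MRSA78: 2
  MRSA133 vs MRSA78: 5
The smallest is 2 mismatches, between MRSA238 and MRSA78; p = 2/19 = 0.105.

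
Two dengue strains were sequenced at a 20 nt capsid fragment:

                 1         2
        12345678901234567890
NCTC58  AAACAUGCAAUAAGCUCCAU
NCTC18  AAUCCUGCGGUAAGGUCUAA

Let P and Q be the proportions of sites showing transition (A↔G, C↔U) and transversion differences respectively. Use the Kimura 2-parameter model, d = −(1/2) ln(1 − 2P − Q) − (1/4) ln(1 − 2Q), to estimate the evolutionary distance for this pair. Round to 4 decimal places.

Differing sites — 3:A/U (Tv); 5:A/C (Tv); 9:A/G (Ti); 10:A/G (Ti); 15:C/G (Tv); 18:C/U (Ti); 20:U/A (Tv).
Of the 7 differences, 3 transitions and 4 transversions over 20 sites: P = 3/20 = 0.150000, Q = 4/20 = 0.200000.
d = −0.5·ln(0.500000) − 0.25·ln(0.600000) = −0.5·(-0.693147) − 0.25·(-0.510826) = 0.4743.

0.4743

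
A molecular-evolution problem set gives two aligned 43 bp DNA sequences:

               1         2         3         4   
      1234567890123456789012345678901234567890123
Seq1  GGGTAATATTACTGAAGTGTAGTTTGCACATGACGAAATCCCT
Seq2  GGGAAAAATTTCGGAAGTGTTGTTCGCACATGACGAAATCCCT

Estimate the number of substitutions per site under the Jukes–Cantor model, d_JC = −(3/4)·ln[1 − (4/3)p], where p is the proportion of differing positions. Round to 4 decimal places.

0.1544

The sequences differ at positions 4 (T/A), 7 (T/A), 11 (A/T), 13 (T/G), 21 (A/T), 25 (T/C).
p = 6/43 = 0.139535.
d = −0.75 · ln(1 − (4/3)·0.139535) = −0.75 · ln(0.813953) = −0.75 · (-0.205853) = 0.1544.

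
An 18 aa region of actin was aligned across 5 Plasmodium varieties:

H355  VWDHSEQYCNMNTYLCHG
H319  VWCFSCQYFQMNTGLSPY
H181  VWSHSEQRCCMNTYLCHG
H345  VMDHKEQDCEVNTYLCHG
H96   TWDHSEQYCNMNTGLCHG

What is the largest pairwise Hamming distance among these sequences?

13

Pairwise Hamming distances:
  H355 vs H319: 9
  H355 vs H181: 3
  H355 vs H345: 5
  H355 vs H96: 2
  H319 vs H181: 10
  H319 vs H345: 13
  H319 vs H96: 9
  H181 vs H345: 6
  H181 vs H96: 5
  H345 vs H96: 7
The largest is 13, between H319 and H345.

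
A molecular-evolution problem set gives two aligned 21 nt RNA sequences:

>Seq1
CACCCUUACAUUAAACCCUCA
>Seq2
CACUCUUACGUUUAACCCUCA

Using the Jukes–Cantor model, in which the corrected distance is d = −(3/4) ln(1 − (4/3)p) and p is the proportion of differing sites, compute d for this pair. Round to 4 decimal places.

0.1585

The sequences differ at positions 4 (C/U), 10 (A/G), 13 (A/U).
p = 3/21 = 0.142857.
d = −0.75 · ln(1 − (4/3)·0.142857) = −0.75 · ln(0.809524) = −0.75 · (-0.211309) = 0.1585.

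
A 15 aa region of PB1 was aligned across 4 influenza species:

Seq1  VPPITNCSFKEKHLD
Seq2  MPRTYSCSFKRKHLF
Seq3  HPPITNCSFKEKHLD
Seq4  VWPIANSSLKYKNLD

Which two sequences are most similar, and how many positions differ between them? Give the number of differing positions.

1

Pairwise Hamming distances:
  Seq1 vs Seq2: 7
  Seq1 vs Seq3: 1
  Seq1 vs Seq4: 6
  Seq2 vs Seq3: 7
  Seq2 vs Seq4: 11
  Seq3 vs Seq4: 7
The smallest is 1, between Seq1 and Seq3.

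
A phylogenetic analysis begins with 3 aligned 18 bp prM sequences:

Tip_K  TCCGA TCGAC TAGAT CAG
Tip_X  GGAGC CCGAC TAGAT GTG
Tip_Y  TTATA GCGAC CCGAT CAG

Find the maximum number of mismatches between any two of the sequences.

Pairwise Hamming distances:
  Tip_K vs Tip_X: 7
  Tip_K vs Tip_Y: 6
  Tip_X vs Tip_Y: 9
The largest is 9, between Tip_X and Tip_Y.

9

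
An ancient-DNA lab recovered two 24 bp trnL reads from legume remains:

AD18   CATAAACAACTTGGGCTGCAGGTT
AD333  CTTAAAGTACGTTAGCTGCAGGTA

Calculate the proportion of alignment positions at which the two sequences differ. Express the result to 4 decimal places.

0.2917

Mismatches occur at site 2 (A/T), site 7 (C/G), site 8 (A/T), site 11 (T/G), site 13 (G/T), site 14 (G/A), site 24 (T/A).
There are 7 differences over 24 sites, so p = 7/24 = 0.2917.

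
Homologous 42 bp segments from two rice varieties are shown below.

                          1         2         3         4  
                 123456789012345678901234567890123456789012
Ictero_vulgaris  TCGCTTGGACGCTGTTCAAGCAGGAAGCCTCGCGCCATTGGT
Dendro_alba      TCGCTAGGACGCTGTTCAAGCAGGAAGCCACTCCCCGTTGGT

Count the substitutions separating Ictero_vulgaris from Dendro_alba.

The sequences differ at positions 6 (T/A), 30 (T/A), 32 (G/T), 34 (G/C), 37 (A/G).
That gives 5 mismatches out of 42 aligned sites, so the Hamming distance is 5.

5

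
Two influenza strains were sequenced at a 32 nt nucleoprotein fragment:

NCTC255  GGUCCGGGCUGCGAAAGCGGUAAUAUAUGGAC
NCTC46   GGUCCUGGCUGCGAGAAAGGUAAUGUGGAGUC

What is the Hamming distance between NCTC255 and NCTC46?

9

Mismatches occur at site 6 (G↔U), site 15 (A↔G), site 17 (G↔A), site 18 (C↔A), site 25 (A↔G), site 27 (A↔G), site 28 (U↔G), site 29 (G↔A), site 31 (A↔U).
That gives 9 mismatches out of 32 aligned sites, so the Hamming distance is 9.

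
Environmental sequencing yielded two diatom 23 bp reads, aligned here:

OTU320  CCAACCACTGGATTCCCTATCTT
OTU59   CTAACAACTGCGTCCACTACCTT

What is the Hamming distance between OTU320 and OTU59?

Differing sites — 2:C/T; 6:C/A; 11:G/C; 12:A/G; 14:T/C; 16:C/A; 20:T/C.
That gives 7 mismatches out of 23 aligned sites, so the Hamming distance is 7.

7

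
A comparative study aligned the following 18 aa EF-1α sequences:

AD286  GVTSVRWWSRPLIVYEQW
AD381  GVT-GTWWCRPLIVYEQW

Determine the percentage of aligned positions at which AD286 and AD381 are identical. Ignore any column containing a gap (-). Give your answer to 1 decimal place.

Excluding the 1 gap column leaves 17 comparable sites.
The sequences differ at positions 5 (V/G), 6 (R/T), 9 (S/C).
14 of the 17 comparable sites match, so the percent identity is 14/17 × 100 = 82.4%.

82.4%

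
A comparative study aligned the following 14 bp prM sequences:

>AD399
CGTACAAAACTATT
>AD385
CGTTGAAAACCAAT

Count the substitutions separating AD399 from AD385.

4

The sequences differ at positions 4 (A/T), 5 (C/G), 11 (T/C), 13 (T/A).
That gives 4 mismatches out of 14 aligned sites, so the Hamming distance is 4.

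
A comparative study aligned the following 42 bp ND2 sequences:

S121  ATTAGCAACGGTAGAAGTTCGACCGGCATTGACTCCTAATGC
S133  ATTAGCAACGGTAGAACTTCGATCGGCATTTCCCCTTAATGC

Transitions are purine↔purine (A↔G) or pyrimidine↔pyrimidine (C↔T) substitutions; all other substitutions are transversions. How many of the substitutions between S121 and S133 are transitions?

3

Differing sites — 17:G/C (Tv); 23:C/T (Ti); 31:G/T (Tv); 32:A/C (Tv); 34:T/C (Ti); 36:C/T (Ti).
Of the 6 differences, 3 transitions and 3 transversions, so the answer is 3.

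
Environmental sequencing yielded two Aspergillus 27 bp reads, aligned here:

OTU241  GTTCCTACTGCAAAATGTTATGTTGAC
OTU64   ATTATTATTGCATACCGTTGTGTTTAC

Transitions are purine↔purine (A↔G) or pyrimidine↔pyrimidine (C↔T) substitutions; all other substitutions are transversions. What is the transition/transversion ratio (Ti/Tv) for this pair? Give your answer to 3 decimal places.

1.250

The sequences differ at positions 1 (G/A, transition), 4 (C/A, transversion), 5 (C/T, transition), 8 (C/T, transition), 13 (A/T, transversion), 15 (A/C, transversion), 16 (T/C, transition), 20 (A/G, transition), 25 (G/T, transversion).
Of the 9 differences, 5 transitions and 4 transversions, so Ti/Tv = 5/4 = 1.250.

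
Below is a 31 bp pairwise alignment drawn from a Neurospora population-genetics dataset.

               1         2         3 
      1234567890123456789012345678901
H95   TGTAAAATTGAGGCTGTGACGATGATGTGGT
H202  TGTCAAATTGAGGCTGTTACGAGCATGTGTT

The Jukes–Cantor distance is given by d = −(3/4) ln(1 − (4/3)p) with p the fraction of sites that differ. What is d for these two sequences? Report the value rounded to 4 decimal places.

The sequences differ at positions 4 (A/C), 18 (G/T), 23 (T/G), 24 (G/C), 30 (G/T).
p = 5/31 = 0.161290.
d = −0.75 · ln(1 − (4/3)·0.161290) = −0.75 · ln(0.784947) = −0.75 · (-0.242139) = 0.1816.

0.1816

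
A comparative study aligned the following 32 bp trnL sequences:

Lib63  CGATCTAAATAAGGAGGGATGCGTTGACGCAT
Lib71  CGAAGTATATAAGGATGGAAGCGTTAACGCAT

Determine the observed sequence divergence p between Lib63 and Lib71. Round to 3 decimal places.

Differing sites — 4:T/A; 5:C/G; 8:A/T; 16:G/T; 20:T/A; 26:G/A.
There are 6 differences over 32 sites, so p = 6/32 = 0.188.

0.188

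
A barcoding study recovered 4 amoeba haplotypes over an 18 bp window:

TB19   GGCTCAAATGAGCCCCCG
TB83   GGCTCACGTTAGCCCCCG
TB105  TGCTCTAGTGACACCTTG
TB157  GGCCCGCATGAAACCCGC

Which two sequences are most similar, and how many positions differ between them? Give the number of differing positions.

3

Pairwise Hamming distances:
  TB19 vs TB83: 3
  TB19 vs TB105: 7
  TB19 vs TB157: 7
  TB83 vs TB105: 8
  TB83 vs TB157: 8
  TB105 vs TB157: 9
The smallest is 3, between TB19 and TB83.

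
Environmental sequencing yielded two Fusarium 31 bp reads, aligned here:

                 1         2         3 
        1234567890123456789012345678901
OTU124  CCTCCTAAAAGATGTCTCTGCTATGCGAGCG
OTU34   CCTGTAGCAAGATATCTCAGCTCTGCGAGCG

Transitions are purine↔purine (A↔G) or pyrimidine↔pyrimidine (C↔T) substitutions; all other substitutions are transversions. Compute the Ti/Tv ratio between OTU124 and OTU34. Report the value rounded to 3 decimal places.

Mismatches occur at site 4 (C↔G, transversion), site 5 (C↔T, transition), site 6 (T↔A, transversion), site 7 (A↔G, transition), site 8 (A↔C, transversion), site 14 (G↔A, transition), site 19 (T↔A, transversion), site 23 (A↔C, transversion).
Of the 8 differences, 3 transitions and 5 transversions, so Ti/Tv = 3/5 = 0.600.

0.600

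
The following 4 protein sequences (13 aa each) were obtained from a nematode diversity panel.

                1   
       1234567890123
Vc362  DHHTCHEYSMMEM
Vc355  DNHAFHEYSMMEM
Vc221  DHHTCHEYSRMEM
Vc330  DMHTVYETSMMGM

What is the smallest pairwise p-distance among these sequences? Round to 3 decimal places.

Pairwise Hamming distances:
  Vc362 vs Vc355: 3
  Vc362 vs Vc221: 1
  Vc362 vs Vc330: 5
  Vc355 vs Vc221: 4
  Vc355 vs Vc330: 6
  Vc221 vs Vc330: 6
The smallest is 1 mismatch, between Vc362 and Vc221; p = 1/13 = 0.077.

0.077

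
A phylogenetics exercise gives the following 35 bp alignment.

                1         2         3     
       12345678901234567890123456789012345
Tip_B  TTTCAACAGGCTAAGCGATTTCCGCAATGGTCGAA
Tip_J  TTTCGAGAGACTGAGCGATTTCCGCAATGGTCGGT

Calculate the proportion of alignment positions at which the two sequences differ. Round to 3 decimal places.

Differing sites — 5:A/G; 7:C/G; 10:G/A; 13:A/G; 34:A/G; 35:A/T.
There are 6 differences over 35 sites, so p = 6/35 = 0.171.

0.171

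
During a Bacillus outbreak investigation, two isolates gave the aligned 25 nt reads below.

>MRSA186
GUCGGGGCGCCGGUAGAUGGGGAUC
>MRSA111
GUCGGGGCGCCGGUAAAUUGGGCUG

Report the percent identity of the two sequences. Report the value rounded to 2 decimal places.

84.00%

Differing sites — 16:G/A; 19:G/U; 23:A/C; 25:C/G.
21 of the 25 sites match, so the percent identity is 21/25 × 100 = 84.00%.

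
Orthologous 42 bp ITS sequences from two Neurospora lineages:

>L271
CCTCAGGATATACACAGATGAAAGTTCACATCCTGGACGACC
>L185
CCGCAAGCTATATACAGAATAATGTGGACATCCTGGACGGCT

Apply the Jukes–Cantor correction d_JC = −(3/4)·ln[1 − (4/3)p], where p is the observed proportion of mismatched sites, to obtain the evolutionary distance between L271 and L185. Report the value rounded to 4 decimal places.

0.3222

Differing sites — 3:T/G; 6:G/A; 8:A/C; 13:C/T; 19:T/A; 20:G/T; 23:A/T; 26:T/G; 27:C/G; 40:A/G; 42:C/T.
p = 11/42 = 0.261905.
d = −0.75 · ln(1 − (4/3)·0.261905) = −0.75 · ln(0.650793) = −0.75 · (-0.429564) = 0.3222.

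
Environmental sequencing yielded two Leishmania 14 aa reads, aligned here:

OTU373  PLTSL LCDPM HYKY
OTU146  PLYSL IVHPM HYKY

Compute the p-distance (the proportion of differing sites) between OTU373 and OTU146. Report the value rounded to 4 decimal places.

0.2857

Mismatches occur at site 3 (T↔Y), site 6 (L↔I), site 7 (C↔V), site 8 (D↔H).
There are 4 differences over 14 sites, so p = 4/14 = 0.2857.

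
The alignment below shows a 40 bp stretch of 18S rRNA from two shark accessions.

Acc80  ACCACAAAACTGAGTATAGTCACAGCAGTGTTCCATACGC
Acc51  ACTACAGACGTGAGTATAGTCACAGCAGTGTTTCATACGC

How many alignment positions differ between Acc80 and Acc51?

5

The sequences differ at positions 3 (C/T), 7 (A/G), 9 (A/C), 10 (C/G), 33 (C/T).
That gives 5 mismatches out of 40 aligned sites, so the Hamming distance is 5.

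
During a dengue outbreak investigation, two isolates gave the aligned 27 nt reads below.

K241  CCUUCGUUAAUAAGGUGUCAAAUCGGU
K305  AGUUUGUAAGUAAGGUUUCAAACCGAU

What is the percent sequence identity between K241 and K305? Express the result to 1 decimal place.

Differing sites — 1:C/A; 2:C/G; 5:C/U; 8:U/A; 10:A/G; 17:G/U; 23:U/C; 26:G/A.
19 of the 27 sites match, so the percent identity is 19/27 × 100 = 70.4%.

70.4%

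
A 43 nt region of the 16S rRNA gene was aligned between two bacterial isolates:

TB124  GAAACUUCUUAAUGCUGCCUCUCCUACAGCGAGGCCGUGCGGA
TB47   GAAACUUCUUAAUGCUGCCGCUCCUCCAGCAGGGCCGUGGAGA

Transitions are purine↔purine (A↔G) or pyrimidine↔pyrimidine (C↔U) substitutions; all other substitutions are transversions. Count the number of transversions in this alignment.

Mismatches occur at site 20 (U↔G, transversion), site 26 (A↔C, transversion), site 31 (G↔A, transition), site 32 (A↔G, transition), site 40 (C↔G, transversion), site 41 (G↔A, transition).
Of the 6 differences, 3 transitions and 3 transversions, so the answer is 3.

3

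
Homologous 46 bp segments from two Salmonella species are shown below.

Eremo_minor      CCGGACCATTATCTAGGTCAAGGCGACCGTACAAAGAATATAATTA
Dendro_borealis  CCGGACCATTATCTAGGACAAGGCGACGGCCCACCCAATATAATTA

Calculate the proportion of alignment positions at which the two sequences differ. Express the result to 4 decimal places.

Mismatches occur at site 18 (T/A), site 28 (C/G), site 30 (T/C), site 31 (A/C), site 34 (A/C), site 35 (A/C), site 36 (G/C).
There are 7 differences over 46 sites, so p = 7/46 = 0.1522.

0.1522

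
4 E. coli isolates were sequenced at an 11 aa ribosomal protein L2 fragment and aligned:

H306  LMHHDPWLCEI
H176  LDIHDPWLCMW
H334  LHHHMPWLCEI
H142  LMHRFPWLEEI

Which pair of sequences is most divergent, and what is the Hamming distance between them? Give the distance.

Pairwise Hamming distances:
  H306 vs H176: 4
  H306 vs H334: 2
  H306 vs H142: 3
  H176 vs H334: 5
  H176 vs H142: 7
  H334 vs H142: 4
The largest is 7, between H176 and H142.

7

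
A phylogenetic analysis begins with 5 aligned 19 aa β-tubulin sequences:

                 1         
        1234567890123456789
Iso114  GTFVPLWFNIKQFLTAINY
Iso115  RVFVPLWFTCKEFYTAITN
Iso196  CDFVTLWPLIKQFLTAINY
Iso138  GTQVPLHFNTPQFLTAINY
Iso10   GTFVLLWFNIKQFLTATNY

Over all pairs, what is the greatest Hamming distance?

Pairwise Hamming distances:
  Iso114 vs Iso115: 8
  Iso114 vs Iso196: 5
  Iso114 vs Iso138: 4
  Iso114 vs Iso10: 2
  Iso115 vs Iso196: 10
  Iso115 vs Iso138: 11
  Iso115 vs Iso10: 10
  Iso196 vs Iso138: 9
  Iso196 vs Iso10: 6
  Iso138 vs Iso10: 6
The largest is 11, between Iso115 and Iso138.

11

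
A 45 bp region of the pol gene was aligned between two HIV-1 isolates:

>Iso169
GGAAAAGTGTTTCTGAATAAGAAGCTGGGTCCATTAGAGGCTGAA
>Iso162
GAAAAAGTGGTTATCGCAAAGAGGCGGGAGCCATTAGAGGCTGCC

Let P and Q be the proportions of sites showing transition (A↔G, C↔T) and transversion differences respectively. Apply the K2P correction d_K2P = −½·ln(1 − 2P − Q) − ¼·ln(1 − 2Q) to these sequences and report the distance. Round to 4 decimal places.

Mismatches occur at site 2 (G→A, transition), site 10 (T→G, transversion), site 13 (C→A, transversion), site 15 (G→C, transversion), site 16 (A→G, transition), site 17 (A→C, transversion), site 18 (T→A, transversion), site 23 (A→G, transition), site 26 (T→G, transversion), site 29 (G→A, transition), site 30 (T→G, transversion), site 44 (A→C, transversion), site 45 (A→C, transversion).
Of the 13 differences, 4 transitions and 9 transversions over 45 sites: P = 4/45 = 0.088889, Q = 9/45 = 0.200000.
d = −0.5·ln(0.622222) − 0.25·ln(0.600000) = −0.5·(-0.474458) − 0.25·(-0.510826) = 0.3649.

0.3649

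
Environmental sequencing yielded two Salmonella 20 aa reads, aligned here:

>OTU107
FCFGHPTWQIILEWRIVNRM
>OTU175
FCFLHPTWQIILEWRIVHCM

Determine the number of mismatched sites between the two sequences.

3

Differing sites — 4:G/L; 18:N/H; 19:R/C.
That gives 3 mismatches out of 20 aligned sites, so the Hamming distance is 3.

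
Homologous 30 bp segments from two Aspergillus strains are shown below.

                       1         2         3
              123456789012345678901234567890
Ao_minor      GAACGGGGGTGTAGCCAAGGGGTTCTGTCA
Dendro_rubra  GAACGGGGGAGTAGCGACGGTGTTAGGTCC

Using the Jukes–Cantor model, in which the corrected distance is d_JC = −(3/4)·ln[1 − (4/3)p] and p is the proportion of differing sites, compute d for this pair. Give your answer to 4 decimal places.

0.2795

Differing sites — 10:T/A; 16:C/G; 18:A/C; 21:G/T; 25:C/A; 26:T/G; 30:A/C.
p = 7/30 = 0.233333.
d = −0.75 · ln(1 − (4/3)·0.233333) = −0.75 · ln(0.688889) = −0.75 · (-0.372675) = 0.2795.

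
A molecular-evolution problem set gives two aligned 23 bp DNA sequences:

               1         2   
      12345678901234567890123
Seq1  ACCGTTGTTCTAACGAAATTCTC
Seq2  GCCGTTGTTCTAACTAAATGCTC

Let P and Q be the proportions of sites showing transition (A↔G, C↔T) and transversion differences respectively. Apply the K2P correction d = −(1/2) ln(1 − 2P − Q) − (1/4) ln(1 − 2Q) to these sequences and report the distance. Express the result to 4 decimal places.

Mismatches occur at site 1 (A→G, transition), site 15 (G→T, transversion), site 20 (T→G, transversion).
Of the 3 differences, 1 transition and 2 transversions over 23 sites: P = 1/23 = 0.043478, Q = 2/23 = 0.086957.
d = −0.5·ln(0.826087) − 0.25·ln(0.826086) = −0.5·(-0.191055) − 0.25·(-0.191056) = 0.1433.

0.1433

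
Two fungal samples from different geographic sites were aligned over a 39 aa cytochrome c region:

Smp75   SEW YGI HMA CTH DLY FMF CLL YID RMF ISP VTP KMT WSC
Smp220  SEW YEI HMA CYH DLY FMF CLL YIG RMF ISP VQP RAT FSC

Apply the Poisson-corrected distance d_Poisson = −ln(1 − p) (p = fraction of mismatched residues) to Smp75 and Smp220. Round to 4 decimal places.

Differing sites — 5:G/E; 11:T/Y; 24:D/G; 32:T/Q; 34:K/R; 35:M/A; 37:W/F.
p = 7/39 = 0.179487.
d = −ln(1 − 0.179487) = −ln(0.820513) = 0.1978.

0.1978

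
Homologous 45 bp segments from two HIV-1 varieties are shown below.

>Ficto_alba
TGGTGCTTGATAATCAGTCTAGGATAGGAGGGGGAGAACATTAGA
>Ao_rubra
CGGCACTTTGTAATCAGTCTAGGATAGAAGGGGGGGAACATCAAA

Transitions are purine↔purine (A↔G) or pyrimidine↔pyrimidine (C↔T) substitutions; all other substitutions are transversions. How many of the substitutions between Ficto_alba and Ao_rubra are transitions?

Mismatches occur at site 1 (T→C, transition), site 4 (T→C, transition), site 5 (G→A, transition), site 9 (G→T, transversion), site 10 (A→G, transition), site 28 (G→A, transition), site 35 (A→G, transition), site 42 (T→C, transition), site 44 (G→A, transition).
Of the 9 differences, 8 transitions and 1 transversion, so the answer is 8.

8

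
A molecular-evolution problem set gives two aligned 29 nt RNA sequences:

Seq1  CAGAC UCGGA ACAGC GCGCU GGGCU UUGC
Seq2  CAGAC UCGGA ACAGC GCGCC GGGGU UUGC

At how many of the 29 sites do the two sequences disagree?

The sequences differ at positions 20 (U/C), 24 (C/G).
That gives 2 mismatches out of 29 aligned sites, so the Hamming distance is 2.

2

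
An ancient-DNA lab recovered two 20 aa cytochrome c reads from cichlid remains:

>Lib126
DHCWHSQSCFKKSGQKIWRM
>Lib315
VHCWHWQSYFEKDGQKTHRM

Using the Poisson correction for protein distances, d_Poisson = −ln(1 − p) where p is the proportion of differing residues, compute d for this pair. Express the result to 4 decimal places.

0.4308

Differing sites — 1:D/V; 6:S/W; 9:C/Y; 11:K/E; 13:S/D; 17:I/T; 18:W/H.
p = 7/20 = 0.350000.
d = −ln(1 − 0.350000) = −ln(0.650000) = 0.4308.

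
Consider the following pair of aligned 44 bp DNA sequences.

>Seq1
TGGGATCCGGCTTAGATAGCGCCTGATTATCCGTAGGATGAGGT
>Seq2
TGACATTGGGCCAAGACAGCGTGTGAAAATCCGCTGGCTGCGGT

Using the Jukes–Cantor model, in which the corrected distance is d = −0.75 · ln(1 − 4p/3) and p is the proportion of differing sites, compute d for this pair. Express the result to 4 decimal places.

The sequences differ at positions 3 (G/A), 4 (G/C), 7 (C/T), 8 (C/G), 12 (T/C), 13 (T/A), 17 (T/C), 22 (C/T), 23 (C/G), 27 (T/A), 28 (T/A), 34 (T/C), 35 (A/T), 38 (A/C), 41 (A/C).
p = 15/44 = 0.340909.
d = −0.75 · ln(1 − (4/3)·0.340909) = −0.75 · ln(0.545455) = −0.75 · (-0.606135) = 0.4546.

0.4546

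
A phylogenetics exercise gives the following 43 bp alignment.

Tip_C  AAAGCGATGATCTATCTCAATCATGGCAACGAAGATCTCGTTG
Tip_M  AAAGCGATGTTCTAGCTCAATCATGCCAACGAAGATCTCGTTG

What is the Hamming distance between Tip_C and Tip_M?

Mismatches occur at site 10 (A/T), site 15 (T/G), site 26 (G/C).
That gives 3 mismatches out of 43 aligned sites, so the Hamming distance is 3.

3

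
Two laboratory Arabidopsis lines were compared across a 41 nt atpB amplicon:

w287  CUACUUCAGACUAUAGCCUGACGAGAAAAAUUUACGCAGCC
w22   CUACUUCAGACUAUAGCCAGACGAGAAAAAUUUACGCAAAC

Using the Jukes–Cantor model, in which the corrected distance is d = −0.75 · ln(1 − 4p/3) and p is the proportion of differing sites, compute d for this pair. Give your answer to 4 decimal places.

The sequences differ at positions 19 (U/A), 39 (G/A), 40 (C/A).
p = 3/41 = 0.073171.
d = −0.75 · ln(1 − (4/3)·0.073171) = −0.75 · ln(0.902439) = −0.75 · (-0.102654) = 0.0770.

0.0770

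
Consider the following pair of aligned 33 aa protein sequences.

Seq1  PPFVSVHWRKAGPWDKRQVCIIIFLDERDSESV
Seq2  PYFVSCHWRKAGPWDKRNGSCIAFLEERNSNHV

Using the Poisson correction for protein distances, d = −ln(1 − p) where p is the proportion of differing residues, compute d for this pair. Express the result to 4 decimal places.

The sequences differ at positions 2 (P/Y), 6 (V/C), 18 (Q/N), 19 (V/G), 20 (C/S), 21 (I/C), 23 (I/A), 26 (D/E), 29 (D/N), 31 (E/N), 32 (S/H).
p = 11/33 = 0.333333.
d = −ln(1 − 0.333333) = −ln(0.666667) = 0.4055.

0.4055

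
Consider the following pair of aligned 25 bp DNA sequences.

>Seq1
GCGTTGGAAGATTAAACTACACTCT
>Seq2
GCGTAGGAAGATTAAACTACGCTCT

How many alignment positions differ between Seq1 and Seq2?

Differing sites — 5:T/A; 21:A/G.
That gives 2 mismatches out of 25 aligned sites, so the Hamming distance is 2.

2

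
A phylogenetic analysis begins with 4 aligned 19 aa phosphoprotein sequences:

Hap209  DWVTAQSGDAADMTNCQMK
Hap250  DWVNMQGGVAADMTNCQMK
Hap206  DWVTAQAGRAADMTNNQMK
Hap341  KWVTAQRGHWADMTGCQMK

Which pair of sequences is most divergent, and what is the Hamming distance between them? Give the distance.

Pairwise Hamming distances:
  Hap209 vs Hap250: 4
  Hap209 vs Hap206: 3
  Hap209 vs Hap341: 5
  Hap250 vs Hap206: 5
  Hap250 vs Hap341: 7
  Hap206 vs Hap341: 6
The largest is 7, between Hap250 and Hap341.

7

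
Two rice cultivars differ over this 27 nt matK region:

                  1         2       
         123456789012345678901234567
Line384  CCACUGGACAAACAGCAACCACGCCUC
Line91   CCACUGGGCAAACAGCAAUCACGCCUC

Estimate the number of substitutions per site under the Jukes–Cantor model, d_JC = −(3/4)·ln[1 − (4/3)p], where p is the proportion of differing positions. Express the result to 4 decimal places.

0.0780

Mismatches occur at site 8 (A→G), site 19 (C→U).
p = 2/27 = 0.074074.
d = −0.75 · ln(1 − (4/3)·0.074074) = −0.75 · ln(0.901235) = −0.75 · (-0.103989) = 0.0780.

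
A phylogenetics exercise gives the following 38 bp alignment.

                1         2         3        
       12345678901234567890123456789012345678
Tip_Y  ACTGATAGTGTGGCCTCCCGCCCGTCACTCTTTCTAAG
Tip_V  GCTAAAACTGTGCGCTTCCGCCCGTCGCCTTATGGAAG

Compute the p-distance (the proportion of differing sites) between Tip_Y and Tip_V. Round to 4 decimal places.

The sequences differ at positions 1 (A/G), 4 (G/A), 6 (T/A), 8 (G/C), 13 (G/C), 14 (C/G), 17 (C/T), 27 (A/G), 29 (T/C), 30 (C/T), 32 (T/A), 34 (C/G), 35 (T/G).
There are 13 differences over 38 sites, so p = 13/38 = 0.3421.

0.3421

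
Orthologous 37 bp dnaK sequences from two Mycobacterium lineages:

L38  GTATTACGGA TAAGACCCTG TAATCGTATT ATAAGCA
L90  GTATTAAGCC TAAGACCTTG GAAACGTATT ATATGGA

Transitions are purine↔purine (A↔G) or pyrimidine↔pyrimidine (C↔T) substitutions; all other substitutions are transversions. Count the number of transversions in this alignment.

7

Differing sites — 7:C/A (Tv); 9:G/C (Tv); 10:A/C (Tv); 18:C/T (Ti); 21:T/G (Tv); 24:T/A (Tv); 34:A/T (Tv); 36:C/G (Tv).
Of the 8 differences, 1 transition and 7 transversions, so the answer is 7.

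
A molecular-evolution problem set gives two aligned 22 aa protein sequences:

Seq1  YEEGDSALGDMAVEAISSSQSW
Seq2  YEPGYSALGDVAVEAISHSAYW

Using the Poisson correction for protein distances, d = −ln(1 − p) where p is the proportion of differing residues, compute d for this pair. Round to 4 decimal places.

0.3185

The sequences differ at positions 3 (E/P), 5 (D/Y), 11 (M/V), 18 (S/H), 20 (Q/A), 21 (S/Y).
p = 6/22 = 0.272727.
d = −ln(1 − 0.272727) = −ln(0.727273) = 0.3185.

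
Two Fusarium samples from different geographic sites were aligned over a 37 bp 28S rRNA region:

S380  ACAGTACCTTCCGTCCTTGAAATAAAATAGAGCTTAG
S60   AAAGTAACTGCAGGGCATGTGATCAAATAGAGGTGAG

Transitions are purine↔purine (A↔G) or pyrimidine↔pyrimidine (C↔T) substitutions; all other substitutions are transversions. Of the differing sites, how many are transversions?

Differing sites — 2:C/A (Tv); 7:C/A (Tv); 10:T/G (Tv); 12:C/A (Tv); 14:T/G (Tv); 15:C/G (Tv); 17:T/A (Tv); 20:A/T (Tv); 21:A/G (Ti); 24:A/C (Tv); 33:C/G (Tv); 35:T/G (Tv).
Of the 12 differences, 1 transition and 11 transversions, so the answer is 11.

11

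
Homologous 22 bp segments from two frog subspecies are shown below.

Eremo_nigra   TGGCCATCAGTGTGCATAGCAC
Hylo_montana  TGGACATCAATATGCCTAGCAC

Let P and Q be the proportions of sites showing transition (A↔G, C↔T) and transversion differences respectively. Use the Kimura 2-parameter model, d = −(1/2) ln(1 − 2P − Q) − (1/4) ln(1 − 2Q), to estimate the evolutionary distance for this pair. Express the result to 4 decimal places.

0.2094

The sequences differ at positions 4 (C/A, transversion), 10 (G/A, transition), 12 (G/A, transition), 16 (A/C, transversion).
Of the 4 differences, 2 transitions and 2 transversions over 22 sites: P = 2/22 = 0.090909, Q = 2/22 = 0.090909.
d = −0.5·ln(0.727273) − 0.25·ln(0.818182) = −0.5·(-0.318453) − 0.25·(-0.200670) = 0.2094.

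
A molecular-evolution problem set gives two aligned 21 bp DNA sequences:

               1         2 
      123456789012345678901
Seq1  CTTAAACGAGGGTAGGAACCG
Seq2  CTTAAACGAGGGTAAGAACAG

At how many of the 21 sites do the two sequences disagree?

2

The sequences differ at positions 15 (G/A), 20 (C/A).
That gives 2 mismatches out of 21 aligned sites, so the Hamming distance is 2.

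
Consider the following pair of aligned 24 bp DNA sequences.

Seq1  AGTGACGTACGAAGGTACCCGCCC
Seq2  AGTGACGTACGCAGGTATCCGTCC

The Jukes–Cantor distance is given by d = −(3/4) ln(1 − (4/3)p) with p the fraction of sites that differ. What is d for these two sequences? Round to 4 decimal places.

0.1367

Mismatches occur at site 12 (A↔C), site 18 (C↔T), site 22 (C↔T).
p = 3/24 = 0.125000.
d = −0.75 · ln(1 − (4/3)·0.125000) = −0.75 · ln(0.833333) = −0.75 · (-0.182322) = 0.1367.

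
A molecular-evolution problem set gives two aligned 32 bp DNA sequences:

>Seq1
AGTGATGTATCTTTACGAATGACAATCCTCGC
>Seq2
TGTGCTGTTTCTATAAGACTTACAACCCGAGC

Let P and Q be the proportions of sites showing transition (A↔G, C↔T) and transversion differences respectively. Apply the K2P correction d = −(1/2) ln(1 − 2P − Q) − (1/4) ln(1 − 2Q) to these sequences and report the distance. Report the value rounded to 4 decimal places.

The sequences differ at positions 1 (A/T, transversion), 5 (A/C, transversion), 9 (A/T, transversion), 13 (T/A, transversion), 16 (C/A, transversion), 19 (A/C, transversion), 21 (G/T, transversion), 26 (T/C, transition), 29 (T/G, transversion), 30 (C/A, transversion).
Of the 10 differences, 1 transition and 9 transversions over 32 sites: P = 1/32 = 0.031250, Q = 9/32 = 0.281250.
d = −0.5·ln(0.656250) − 0.25·ln(0.437500) = −0.5·(-0.421213) − 0.25·(-0.826679) = 0.4173.

0.4173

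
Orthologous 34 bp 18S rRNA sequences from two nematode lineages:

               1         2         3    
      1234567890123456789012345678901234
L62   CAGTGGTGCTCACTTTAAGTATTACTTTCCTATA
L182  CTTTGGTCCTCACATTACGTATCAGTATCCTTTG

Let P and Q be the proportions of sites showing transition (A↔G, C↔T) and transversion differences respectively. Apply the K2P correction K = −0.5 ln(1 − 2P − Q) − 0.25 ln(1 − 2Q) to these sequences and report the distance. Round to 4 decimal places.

Mismatches occur at site 2 (A↔T, transversion), site 3 (G↔T, transversion), site 8 (G↔C, transversion), site 14 (T↔A, transversion), site 18 (A↔C, transversion), site 23 (T↔C, transition), site 25 (C↔G, transversion), site 27 (T↔A, transversion), site 32 (A↔T, transversion), site 34 (A↔G, transition).
Of the 10 differences, 2 transitions and 8 transversions over 34 sites: P = 2/34 = 0.058824, Q = 8/34 = 0.235294.
d = −0.5·ln(0.647058) − 0.25·ln(0.529412) = −0.5·(-0.435319) − 0.25·(-0.635988) = 0.3767.

0.3767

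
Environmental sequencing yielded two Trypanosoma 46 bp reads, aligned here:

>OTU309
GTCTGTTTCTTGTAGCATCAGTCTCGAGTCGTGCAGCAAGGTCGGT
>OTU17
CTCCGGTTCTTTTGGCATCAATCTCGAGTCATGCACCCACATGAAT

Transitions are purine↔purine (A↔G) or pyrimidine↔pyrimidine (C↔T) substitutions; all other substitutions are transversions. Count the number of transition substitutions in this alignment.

The sequences differ at positions 1 (G/C, transversion), 4 (T/C, transition), 6 (T/G, transversion), 12 (G/T, transversion), 14 (A/G, transition), 21 (G/A, transition), 31 (G/A, transition), 36 (G/C, transversion), 38 (A/C, transversion), 40 (G/C, transversion), 41 (G/A, transition), 43 (C/G, transversion), 44 (G/A, transition), 45 (G/A, transition).
Of the 14 differences, 7 transitions and 7 transversions, so the answer is 7.

7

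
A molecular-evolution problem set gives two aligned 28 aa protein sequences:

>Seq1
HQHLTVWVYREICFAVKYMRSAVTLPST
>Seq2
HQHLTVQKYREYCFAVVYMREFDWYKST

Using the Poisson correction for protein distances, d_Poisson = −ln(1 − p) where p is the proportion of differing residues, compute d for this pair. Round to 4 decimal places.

0.4418

The sequences differ at positions 7 (W/Q), 8 (V/K), 12 (I/Y), 17 (K/V), 21 (S/E), 22 (A/F), 23 (V/D), 24 (T/W), 25 (L/Y), 26 (P/K).
p = 10/28 = 0.357143.
d = −ln(1 − 0.357143) = −ln(0.642857) = 0.4418.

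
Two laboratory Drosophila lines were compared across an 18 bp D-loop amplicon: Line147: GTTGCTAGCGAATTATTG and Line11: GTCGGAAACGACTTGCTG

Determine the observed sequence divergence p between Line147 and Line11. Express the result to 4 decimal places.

0.3889

The sequences differ at positions 3 (T/C), 5 (C/G), 6 (T/A), 8 (G/A), 12 (A/C), 15 (A/G), 16 (T/C).
There are 7 differences over 18 sites, so p = 7/18 = 0.3889.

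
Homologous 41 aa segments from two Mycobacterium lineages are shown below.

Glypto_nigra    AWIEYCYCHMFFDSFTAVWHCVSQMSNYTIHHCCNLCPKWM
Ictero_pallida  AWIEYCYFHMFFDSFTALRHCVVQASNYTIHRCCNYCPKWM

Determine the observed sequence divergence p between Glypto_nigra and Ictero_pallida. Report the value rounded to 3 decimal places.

0.171

The sequences differ at positions 8 (C/F), 18 (V/L), 19 (W/R), 23 (S/V), 25 (M/A), 32 (H/R), 36 (L/Y).
There are 7 differences over 41 sites, so p = 7/41 = 0.171.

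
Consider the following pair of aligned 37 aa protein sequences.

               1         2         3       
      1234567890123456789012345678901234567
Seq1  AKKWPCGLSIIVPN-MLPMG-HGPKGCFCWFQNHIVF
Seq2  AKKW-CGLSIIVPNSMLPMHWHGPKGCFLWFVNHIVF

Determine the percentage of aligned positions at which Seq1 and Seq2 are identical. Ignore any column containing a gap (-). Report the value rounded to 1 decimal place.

91.2%

Excluding the 3 gap columns leaves 34 comparable sites.
Differing sites — 20:G/H; 29:C/L; 32:Q/V.
31 of the 34 comparable sites match, so the percent identity is 31/34 × 100 = 91.2%.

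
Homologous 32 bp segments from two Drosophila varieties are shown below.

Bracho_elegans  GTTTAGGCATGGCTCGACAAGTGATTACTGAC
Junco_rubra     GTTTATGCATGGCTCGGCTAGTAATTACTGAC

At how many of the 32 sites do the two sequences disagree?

Mismatches occur at site 6 (G↔T), site 17 (A↔G), site 19 (A↔T), site 23 (G↔A).
That gives 4 mismatches out of 32 aligned sites, so the Hamming distance is 4.

4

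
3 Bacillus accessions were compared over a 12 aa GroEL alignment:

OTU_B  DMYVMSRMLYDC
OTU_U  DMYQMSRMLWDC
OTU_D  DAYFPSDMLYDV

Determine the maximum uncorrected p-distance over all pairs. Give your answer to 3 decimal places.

0.500

Pairwise Hamming distances:
  OTU_B vs OTU_U: 2
  OTU_B vs OTU_D: 5
  OTU_U vs OTU_D: 6
The largest is 6 mismatches, between OTU_U and OTU_D; p = 6/12 = 0.500.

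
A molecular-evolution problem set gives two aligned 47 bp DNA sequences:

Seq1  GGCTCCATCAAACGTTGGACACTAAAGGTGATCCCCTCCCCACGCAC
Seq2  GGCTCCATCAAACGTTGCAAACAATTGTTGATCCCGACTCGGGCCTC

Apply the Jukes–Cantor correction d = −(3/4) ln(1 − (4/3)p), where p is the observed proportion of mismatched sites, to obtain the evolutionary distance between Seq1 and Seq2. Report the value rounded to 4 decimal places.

Differing sites — 18:G/C; 20:C/A; 23:T/A; 25:A/T; 26:A/T; 28:G/T; 36:C/G; 37:T/A; 39:C/T; 41:C/G; 42:A/G; 43:C/G; 44:G/C; 46:A/T.
p = 14/47 = 0.297872.
d = −0.75 · ln(1 − (4/3)·0.297872) = −0.75 · ln(0.602837) = −0.75 · (-0.506108) = 0.3796.

0.3796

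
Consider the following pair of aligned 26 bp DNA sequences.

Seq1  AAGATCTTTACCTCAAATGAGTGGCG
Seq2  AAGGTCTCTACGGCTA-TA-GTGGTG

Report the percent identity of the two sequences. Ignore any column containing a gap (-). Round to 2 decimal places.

Excluding the 2 gap columns leaves 24 comparable sites.
Mismatches occur at site 4 (A/G), site 8 (T/C), site 12 (C/G), site 13 (T/G), site 15 (A/T), site 19 (G/A), site 25 (C/T).
17 of the 24 comparable sites match, so the percent identity is 17/24 × 100 = 70.83%.

70.83%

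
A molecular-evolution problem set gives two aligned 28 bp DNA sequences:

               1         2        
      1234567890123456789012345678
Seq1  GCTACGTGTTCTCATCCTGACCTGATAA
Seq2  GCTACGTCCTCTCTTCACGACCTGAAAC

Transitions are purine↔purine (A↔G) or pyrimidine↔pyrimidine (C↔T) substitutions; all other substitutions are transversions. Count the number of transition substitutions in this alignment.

2

Mismatches occur at site 8 (G→C, transversion), site 9 (T→C, transition), site 14 (A→T, transversion), site 17 (C→A, transversion), site 18 (T→C, transition), site 26 (T→A, transversion), site 28 (A→C, transversion).
Of the 7 differences, 2 transitions and 5 transversions, so the answer is 2.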